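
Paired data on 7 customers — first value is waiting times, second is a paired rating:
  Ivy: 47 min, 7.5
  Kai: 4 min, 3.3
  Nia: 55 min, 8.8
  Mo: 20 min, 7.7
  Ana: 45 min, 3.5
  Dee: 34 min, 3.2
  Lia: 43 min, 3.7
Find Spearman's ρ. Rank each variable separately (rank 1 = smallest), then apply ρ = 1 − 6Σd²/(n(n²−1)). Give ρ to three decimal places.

0.536

Ranks of variable 1: 6, 1, 7, 2, 5, 3, 4
Ranks of variable 2: 5, 2, 7, 6, 3, 1, 4
d = r₁ − r₂: 1, -1, 0, -4, 2, 2, 0
d²: 1, 1, 0, 16, 4, 4, 0; Σd² = 26
ρ = 1 − 6·26/(7·48) = 1 − 156/336 = 0.536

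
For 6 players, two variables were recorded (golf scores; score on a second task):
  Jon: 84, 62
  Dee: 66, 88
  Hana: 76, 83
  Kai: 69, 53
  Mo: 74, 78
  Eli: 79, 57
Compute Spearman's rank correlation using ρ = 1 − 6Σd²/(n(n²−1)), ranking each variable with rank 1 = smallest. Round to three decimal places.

Ranks of variable 1: 6, 1, 4, 2, 3, 5
Ranks of variable 2: 3, 6, 5, 1, 4, 2
d = r₁ − r₂: 3, -5, -1, 1, -1, 3
d²: 9, 25, 1, 1, 1, 9; Σd² = 46
ρ = 1 − 6·46/(6·35) = 1 − 276/210 = -0.314

-0.314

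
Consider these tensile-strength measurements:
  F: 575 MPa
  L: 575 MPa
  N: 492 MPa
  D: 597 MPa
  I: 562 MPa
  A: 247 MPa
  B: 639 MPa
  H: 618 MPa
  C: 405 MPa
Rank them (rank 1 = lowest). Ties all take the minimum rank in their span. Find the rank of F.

Sorted (ascending): 247, 405, 492, 562, 575, 575, 597, 618, 639
The 2 values of 575 occupy positions 5–6 → each gets rank 5.
F has value 575 MPa → rank 5.

5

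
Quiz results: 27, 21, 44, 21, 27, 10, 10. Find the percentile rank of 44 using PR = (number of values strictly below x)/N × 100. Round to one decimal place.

N = 7.
Strictly below 44: 6. Equal to 44: 1.
PR = 6/7 × 100 = 85.7

85.7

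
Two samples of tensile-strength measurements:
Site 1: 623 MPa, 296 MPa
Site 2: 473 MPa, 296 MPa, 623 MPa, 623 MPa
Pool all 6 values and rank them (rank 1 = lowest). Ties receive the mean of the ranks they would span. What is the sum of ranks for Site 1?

Sorted (ascending): 296, 296, 473, 623, 623, 623
The 2 values of 296 occupy positions 1–2 → average rank (1+2)/2 = 1.5.
The 3 values of 623 occupy positions 4–6 → average rank 5.
Site 1 values → pooled ranks: 623→5, 296→1.5
Rank sum = 5 + 1.5 = 6.5

6.5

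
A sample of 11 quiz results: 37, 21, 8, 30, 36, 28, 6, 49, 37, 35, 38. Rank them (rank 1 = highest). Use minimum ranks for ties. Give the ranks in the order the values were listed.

3, 9, 10, 7, 5, 8, 11, 1, 3, 6, 2

Sorted (descending): 49, 38, 37, 37, 36, 35, 30, 28, 21, 8, 6
The 2 values of 37 occupy positions 3–4 → each gets rank 3.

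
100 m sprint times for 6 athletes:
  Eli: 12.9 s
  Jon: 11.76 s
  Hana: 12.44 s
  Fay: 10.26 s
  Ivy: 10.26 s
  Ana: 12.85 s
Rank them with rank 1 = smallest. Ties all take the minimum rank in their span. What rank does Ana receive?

5

Sorted (ascending): 10.26, 10.26, 11.76, 12.44, 12.85, 12.9
The 2 values of 10.26 occupy positions 1–2 → each gets rank 1.
Ana has value 12.85 s → rank 5.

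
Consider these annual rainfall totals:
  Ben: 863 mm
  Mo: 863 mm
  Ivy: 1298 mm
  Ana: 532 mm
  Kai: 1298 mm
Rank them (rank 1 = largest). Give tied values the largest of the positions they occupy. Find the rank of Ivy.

2

Sorted (descending): 1298, 1298, 863, 863, 532
The 2 values of 1298 occupy positions 1–2 → each gets rank 2.
The 2 values of 863 occupy positions 3–4 → each gets rank 4.
Ivy has value 1298 mm → rank 2.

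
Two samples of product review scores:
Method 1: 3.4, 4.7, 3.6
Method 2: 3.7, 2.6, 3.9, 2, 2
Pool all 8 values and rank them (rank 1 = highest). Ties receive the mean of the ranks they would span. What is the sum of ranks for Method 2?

Sorted (descending): 4.7, 3.9, 3.7, 3.6, 3.4, 2.6, 2, 2
The 2 values of 2 occupy positions 7–8 → average rank (7+8)/2 = 7.5.
Method 2 values → pooled ranks: 3.7→3, 2.6→6, 3.9→2, 2→7.5, 2→7.5
Rank sum = 3 + 6 + 2 + 7.5 + 7.5 = 26

26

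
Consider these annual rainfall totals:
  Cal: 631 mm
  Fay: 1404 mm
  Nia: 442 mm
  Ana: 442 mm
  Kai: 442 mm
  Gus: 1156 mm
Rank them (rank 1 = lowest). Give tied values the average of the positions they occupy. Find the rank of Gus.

5

Sorted (ascending): 442, 442, 442, 631, 1156, 1404
The 3 values of 442 occupy positions 1–3 → average rank 2.
Gus has value 1156 mm → rank 5.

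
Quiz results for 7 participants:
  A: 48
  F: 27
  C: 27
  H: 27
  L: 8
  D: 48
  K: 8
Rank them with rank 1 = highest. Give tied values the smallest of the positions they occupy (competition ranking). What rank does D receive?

1

Sorted (descending): 48, 48, 27, 27, 27, 8, 8
The 2 values of 48 occupy positions 1–2 → each gets rank 1.
The 3 values of 27 occupy positions 3–5 → each gets rank 3.
The 2 values of 8 occupy positions 6–7 → each gets rank 6.
D has value 48 → rank 1.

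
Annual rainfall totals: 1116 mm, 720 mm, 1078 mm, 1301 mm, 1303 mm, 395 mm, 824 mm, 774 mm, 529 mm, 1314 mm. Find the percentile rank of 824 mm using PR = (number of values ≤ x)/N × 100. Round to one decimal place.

50.0

N = 10.
Strictly below 824: 4. Equal to 824: 1.
PR = 5/10 × 100 = 50.0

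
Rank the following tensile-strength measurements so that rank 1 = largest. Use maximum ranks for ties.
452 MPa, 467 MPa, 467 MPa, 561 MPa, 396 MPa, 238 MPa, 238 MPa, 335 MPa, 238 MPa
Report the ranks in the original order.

4, 3, 3, 1, 5, 9, 9, 6, 9

Sorted (descending): 561, 467, 467, 452, 396, 335, 238, 238, 238
The 2 values of 467 occupy positions 2–3 → each gets rank 3.
The 3 values of 238 occupy positions 7–9 → each gets rank 9.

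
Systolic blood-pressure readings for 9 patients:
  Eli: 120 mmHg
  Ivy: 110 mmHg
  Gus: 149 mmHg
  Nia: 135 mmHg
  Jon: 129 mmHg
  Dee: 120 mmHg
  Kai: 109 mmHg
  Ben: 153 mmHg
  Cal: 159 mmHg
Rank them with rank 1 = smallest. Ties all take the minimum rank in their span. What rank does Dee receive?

3

Sorted (ascending): 109, 110, 120, 120, 129, 135, 149, 153, 159
The 2 values of 120 occupy positions 3–4 → each gets rank 3.
Dee has value 120 mmHg → rank 3.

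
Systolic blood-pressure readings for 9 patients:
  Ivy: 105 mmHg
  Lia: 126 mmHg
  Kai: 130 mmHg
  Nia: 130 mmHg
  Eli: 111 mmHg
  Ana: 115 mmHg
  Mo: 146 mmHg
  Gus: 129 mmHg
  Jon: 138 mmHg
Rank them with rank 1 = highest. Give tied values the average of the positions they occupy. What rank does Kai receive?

3.5

Sorted (descending): 146, 138, 130, 130, 129, 126, 115, 111, 105
The 2 values of 130 occupy positions 3–4 → average rank (3+4)/2 = 3.5.
Kai has value 130 mmHg → rank 3.5.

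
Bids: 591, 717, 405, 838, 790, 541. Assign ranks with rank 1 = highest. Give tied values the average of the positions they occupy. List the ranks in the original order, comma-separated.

4, 3, 6, 1, 2, 5

Sorted (descending): 838, 790, 717, 591, 541, 405
No ties — each value takes its position as its rank.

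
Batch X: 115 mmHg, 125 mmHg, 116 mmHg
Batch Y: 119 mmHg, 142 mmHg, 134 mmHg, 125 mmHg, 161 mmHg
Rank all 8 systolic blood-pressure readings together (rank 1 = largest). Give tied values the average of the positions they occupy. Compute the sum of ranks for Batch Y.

Sorted (descending): 161, 142, 134, 125, 125, 119, 116, 115
The 2 values of 125 occupy positions 4–5 → average rank (4+5)/2 = 4.5.
Batch Y values → pooled ranks: 119→6, 142→2, 134→3, 125→4.5, 161→1
Rank sum = 6 + 2 + 3 + 4.5 + 1 = 16.5

16.5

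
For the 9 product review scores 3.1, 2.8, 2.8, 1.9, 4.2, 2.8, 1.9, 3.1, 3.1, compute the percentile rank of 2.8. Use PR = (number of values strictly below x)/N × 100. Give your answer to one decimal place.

N = 9.
Strictly below 2.8: 2. Equal to 2.8: 3.
PR = 2/9 × 100 = 22.2

22.2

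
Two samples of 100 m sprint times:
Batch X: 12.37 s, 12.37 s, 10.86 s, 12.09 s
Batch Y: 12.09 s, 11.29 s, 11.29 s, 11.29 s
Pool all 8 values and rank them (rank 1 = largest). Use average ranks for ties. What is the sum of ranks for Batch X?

Sorted (descending): 12.37, 12.37, 12.09, 12.09, 11.29, 11.29, 11.29, 10.86
The 2 values of 12.37 occupy positions 1–2 → average rank (1+2)/2 = 1.5.
The 2 values of 12.09 occupy positions 3–4 → average rank (3+4)/2 = 3.5.
The 3 values of 11.29 occupy positions 5–7 → average rank 6.
Batch X values → pooled ranks: 12.37→1.5, 12.37→1.5, 10.86→8, 12.09→3.5
Rank sum = 1.5 + 1.5 + 8 + 3.5 = 14.5

14.5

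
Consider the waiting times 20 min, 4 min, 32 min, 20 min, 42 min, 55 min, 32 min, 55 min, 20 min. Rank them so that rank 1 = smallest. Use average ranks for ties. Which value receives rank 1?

Sorted (ascending): 4, 20, 20, 20, 32, 32, 42, 55, 55
The 3 values of 20 occupy positions 2–4 → average rank 3.
The 2 values of 32 occupy positions 5–6 → average rank (5+6)/2 = 5.5.
The 2 values of 55 occupy positions 8–9 → average rank (8+9)/2 = 8.5.
Rank 1 → value 4.

4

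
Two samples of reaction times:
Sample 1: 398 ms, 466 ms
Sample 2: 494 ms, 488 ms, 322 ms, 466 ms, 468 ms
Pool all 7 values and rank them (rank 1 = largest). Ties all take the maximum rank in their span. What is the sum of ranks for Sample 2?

18

Sorted (descending): 494, 488, 468, 466, 466, 398, 322
The 2 values of 466 occupy positions 4–5 → each gets rank 5.
Sample 2 values → pooled ranks: 494→1, 488→2, 322→7, 466→5, 468→3
Rank sum = 1 + 2 + 7 + 5 + 3 = 18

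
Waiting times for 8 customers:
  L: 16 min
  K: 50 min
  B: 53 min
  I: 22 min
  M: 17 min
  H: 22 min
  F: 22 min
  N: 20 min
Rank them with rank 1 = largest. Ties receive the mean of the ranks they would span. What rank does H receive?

4

Sorted (descending): 53, 50, 22, 22, 22, 20, 17, 16
The 3 values of 22 occupy positions 3–5 → average rank 4.
H has value 22 min → rank 4.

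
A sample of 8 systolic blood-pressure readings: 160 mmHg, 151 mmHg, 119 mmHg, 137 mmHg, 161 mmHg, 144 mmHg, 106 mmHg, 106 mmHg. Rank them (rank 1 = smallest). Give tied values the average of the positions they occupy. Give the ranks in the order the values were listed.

Sorted (ascending): 106, 106, 119, 137, 144, 151, 160, 161
The 2 values of 106 occupy positions 1–2 → average rank (1+2)/2 = 1.5.

7, 6, 3, 4, 8, 5, 1.5, 1.5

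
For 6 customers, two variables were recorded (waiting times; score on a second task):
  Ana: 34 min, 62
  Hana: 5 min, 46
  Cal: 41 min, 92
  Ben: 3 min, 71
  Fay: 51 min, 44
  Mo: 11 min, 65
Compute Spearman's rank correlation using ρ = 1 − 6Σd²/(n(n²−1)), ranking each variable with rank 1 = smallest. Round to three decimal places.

Ranks of variable 1: 4, 2, 5, 1, 6, 3
Ranks of variable 2: 3, 2, 6, 5, 1, 4
d = r₁ − r₂: 1, 0, -1, -4, 5, -1
d²: 1, 0, 1, 16, 25, 1; Σd² = 44
ρ = 1 − 6·44/(6·35) = 1 − 264/210 = -0.257

-0.257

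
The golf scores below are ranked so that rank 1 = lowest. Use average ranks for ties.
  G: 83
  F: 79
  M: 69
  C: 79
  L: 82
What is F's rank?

2.5

Sorted (ascending): 69, 79, 79, 82, 83
The 2 values of 79 occupy positions 2–3 → average rank (2+3)/2 = 2.5.
F has value 79 → rank 2.5.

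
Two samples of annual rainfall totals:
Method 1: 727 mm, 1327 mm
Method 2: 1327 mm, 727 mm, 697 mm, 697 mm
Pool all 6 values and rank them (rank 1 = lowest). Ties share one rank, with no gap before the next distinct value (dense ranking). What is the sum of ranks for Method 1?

Sorted (ascending): 697, 697, 727, 727, 1327, 1327
The 2 values of 697 share dense rank 1.
The 2 values of 727 share dense rank 2.
The 2 values of 1327 share dense rank 3.
Method 1 values → pooled ranks: 727→2, 1327→3
Rank sum = 2 + 3 = 5

5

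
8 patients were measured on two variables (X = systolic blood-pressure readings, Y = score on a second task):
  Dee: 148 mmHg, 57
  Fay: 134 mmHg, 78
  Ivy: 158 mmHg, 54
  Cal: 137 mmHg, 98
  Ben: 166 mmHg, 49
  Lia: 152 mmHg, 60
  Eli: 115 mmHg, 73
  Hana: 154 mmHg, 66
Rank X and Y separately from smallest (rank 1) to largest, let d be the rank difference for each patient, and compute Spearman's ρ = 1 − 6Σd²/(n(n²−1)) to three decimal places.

Ranks of variable 1: 4, 2, 7, 3, 8, 5, 1, 6
Ranks of variable 2: 3, 7, 2, 8, 1, 4, 6, 5
d = r₁ − r₂: 1, -5, 5, -5, 7, 1, -5, 1
d²: 1, 25, 25, 25, 49, 1, 25, 1; Σd² = 152
ρ = 1 − 6·152/(8·63) = 1 − 912/504 = -0.810

-0.810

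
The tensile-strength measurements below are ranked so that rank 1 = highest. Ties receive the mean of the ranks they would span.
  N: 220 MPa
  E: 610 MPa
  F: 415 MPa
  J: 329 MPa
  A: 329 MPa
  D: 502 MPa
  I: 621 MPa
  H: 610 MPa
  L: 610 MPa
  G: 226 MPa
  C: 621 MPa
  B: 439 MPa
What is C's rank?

1.5

Sorted (descending): 621, 621, 610, 610, 610, 502, 439, 415, 329, 329, 226, 220
The 2 values of 621 occupy positions 1–2 → average rank (1+2)/2 = 1.5.
The 3 values of 610 occupy positions 3–5 → average rank 4.
The 2 values of 329 occupy positions 9–10 → average rank (9+10)/2 = 9.5.
C has value 621 MPa → rank 1.5.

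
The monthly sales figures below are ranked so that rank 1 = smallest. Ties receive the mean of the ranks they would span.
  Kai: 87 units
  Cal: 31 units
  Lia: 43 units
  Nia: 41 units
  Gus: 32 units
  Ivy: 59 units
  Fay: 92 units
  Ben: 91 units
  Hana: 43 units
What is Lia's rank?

4.5

Sorted (ascending): 31, 32, 41, 43, 43, 59, 87, 91, 92
The 2 values of 43 occupy positions 4–5 → average rank (4+5)/2 = 4.5.
Lia has value 43 units → rank 4.5.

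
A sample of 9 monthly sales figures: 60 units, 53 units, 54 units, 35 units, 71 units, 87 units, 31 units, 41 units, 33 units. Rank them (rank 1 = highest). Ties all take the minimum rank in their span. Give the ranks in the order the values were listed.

3, 5, 4, 7, 2, 1, 9, 6, 8

Sorted (descending): 87, 71, 60, 54, 53, 41, 35, 33, 31
No ties — each value takes its position as its rank.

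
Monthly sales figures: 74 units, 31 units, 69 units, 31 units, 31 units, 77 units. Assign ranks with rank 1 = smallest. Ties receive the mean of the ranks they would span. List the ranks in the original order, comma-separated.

Sorted (ascending): 31, 31, 31, 69, 74, 77
The 3 values of 31 occupy positions 1–3 → average rank 2.

5, 2, 4, 2, 2, 6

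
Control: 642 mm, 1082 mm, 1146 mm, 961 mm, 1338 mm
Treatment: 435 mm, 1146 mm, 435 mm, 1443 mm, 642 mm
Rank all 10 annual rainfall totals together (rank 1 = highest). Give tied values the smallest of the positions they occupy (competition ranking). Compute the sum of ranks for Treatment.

29

Sorted (descending): 1443, 1338, 1146, 1146, 1082, 961, 642, 642, 435, 435
The 2 values of 1146 occupy positions 3–4 → each gets rank 3.
The 2 values of 642 occupy positions 7–8 → each gets rank 7.
The 2 values of 435 occupy positions 9–10 → each gets rank 9.
Treatment values → pooled ranks: 435→9, 1146→3, 435→9, 1443→1, 642→7
Rank sum = 9 + 3 + 9 + 1 + 7 = 29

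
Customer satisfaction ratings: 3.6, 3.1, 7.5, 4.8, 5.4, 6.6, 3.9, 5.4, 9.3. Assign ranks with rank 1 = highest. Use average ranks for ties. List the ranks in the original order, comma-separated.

Sorted (descending): 9.3, 7.5, 6.6, 5.4, 5.4, 4.8, 3.9, 3.6, 3.1
The 2 values of 5.4 occupy positions 4–5 → average rank (4+5)/2 = 4.5.

8, 9, 2, 6, 4.5, 3, 7, 4.5, 1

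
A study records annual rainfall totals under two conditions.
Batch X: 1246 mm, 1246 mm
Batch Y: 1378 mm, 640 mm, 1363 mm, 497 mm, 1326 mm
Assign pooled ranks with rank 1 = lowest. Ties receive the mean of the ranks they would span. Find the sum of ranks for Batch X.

Sorted (ascending): 497, 640, 1246, 1246, 1326, 1363, 1378
The 2 values of 1246 occupy positions 3–4 → average rank (3+4)/2 = 3.5.
Batch X values → pooled ranks: 1246→3.5, 1246→3.5
Rank sum = 3.5 + 3.5 = 7

7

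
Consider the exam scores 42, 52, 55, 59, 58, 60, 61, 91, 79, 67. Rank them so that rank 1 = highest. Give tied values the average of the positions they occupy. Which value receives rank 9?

Sorted (descending): 91, 79, 67, 61, 60, 59, 58, 55, 52, 42
No ties — each value takes its position as its rank.
Rank 9 → value 52.

52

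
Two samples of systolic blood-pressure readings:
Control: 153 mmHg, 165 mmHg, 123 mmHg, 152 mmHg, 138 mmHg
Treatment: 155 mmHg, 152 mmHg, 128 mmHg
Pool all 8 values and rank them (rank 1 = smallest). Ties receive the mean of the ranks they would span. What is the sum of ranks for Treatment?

Sorted (ascending): 123, 128, 138, 152, 152, 153, 155, 165
The 2 values of 152 occupy positions 4–5 → average rank (4+5)/2 = 4.5.
Treatment values → pooled ranks: 155→7, 152→4.5, 128→2
Rank sum = 7 + 4.5 + 2 = 13.5

13.5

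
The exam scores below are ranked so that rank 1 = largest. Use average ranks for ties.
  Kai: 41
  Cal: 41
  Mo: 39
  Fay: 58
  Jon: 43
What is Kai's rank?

3.5

Sorted (descending): 58, 43, 41, 41, 39
The 2 values of 41 occupy positions 3–4 → average rank (3+4)/2 = 3.5.
Kai has value 41 → rank 3.5.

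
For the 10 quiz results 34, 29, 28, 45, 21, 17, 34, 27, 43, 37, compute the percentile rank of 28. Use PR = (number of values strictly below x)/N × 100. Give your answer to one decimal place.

30.0

N = 10.
Strictly below 28: 3. Equal to 28: 1.
PR = 3/10 × 100 = 30.0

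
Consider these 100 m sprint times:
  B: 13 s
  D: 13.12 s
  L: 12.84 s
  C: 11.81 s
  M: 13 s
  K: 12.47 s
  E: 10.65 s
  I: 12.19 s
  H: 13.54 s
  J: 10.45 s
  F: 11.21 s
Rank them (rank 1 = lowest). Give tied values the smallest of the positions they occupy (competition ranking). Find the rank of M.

8

Sorted (ascending): 10.45, 10.65, 11.21, 11.81, 12.19, 12.47, 12.84, 13, 13, 13.12, 13.54
The 2 values of 13 occupy positions 8–9 → each gets rank 8.
M has value 13 s → rank 8.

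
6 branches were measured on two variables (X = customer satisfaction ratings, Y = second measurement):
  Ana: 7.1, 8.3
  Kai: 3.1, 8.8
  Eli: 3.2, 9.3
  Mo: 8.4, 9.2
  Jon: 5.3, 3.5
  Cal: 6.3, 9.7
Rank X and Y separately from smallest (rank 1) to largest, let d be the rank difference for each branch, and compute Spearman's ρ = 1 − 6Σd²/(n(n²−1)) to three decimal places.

Ranks of variable 1: 5, 1, 2, 6, 3, 4
Ranks of variable 2: 2, 3, 5, 4, 1, 6
d = r₁ − r₂: 3, -2, -3, 2, 2, -2
d²: 9, 4, 9, 4, 4, 4; Σd² = 34
ρ = 1 − 6·34/(6·35) = 1 − 204/210 = 0.029

0.029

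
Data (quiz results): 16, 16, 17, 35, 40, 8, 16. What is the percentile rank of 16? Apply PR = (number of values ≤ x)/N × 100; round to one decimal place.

57.1

N = 7.
Strictly below 16: 1. Equal to 16: 3.
PR = 4/7 × 100 = 57.1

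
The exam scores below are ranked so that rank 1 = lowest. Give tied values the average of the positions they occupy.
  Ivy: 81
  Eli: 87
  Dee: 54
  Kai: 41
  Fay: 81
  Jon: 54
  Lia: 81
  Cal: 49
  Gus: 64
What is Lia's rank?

Sorted (ascending): 41, 49, 54, 54, 64, 81, 81, 81, 87
The 2 values of 54 occupy positions 3–4 → average rank (3+4)/2 = 3.5.
The 3 values of 81 occupy positions 6–8 → average rank 7.
Lia has value 81 → rank 7.

7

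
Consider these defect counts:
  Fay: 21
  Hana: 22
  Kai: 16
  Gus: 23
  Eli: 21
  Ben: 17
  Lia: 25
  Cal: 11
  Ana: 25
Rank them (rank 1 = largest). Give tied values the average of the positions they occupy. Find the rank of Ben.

7

Sorted (descending): 25, 25, 23, 22, 21, 21, 17, 16, 11
The 2 values of 25 occupy positions 1–2 → average rank (1+2)/2 = 1.5.
The 2 values of 21 occupy positions 5–6 → average rank (5+6)/2 = 5.5.
Ben has value 17 → rank 7.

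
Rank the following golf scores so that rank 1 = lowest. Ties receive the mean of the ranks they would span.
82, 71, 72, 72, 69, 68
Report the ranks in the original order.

Sorted (ascending): 68, 69, 71, 72, 72, 82
The 2 values of 72 occupy positions 4–5 → average rank (4+5)/2 = 4.5.

6, 3, 4.5, 4.5, 2, 1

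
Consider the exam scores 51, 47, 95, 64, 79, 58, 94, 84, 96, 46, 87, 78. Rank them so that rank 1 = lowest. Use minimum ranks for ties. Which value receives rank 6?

78

Sorted (ascending): 46, 47, 51, 58, 64, 78, 79, 84, 87, 94, 95, 96
No ties — each value takes its position as its rank.
Rank 6 → value 78.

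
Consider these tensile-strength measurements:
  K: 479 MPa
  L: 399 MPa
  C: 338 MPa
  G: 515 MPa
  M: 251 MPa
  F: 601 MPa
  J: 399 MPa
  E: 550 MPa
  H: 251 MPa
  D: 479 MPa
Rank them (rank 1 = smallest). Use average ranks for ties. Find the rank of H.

Sorted (ascending): 251, 251, 338, 399, 399, 479, 479, 515, 550, 601
The 2 values of 251 occupy positions 1–2 → average rank (1+2)/2 = 1.5.
The 2 values of 399 occupy positions 4–5 → average rank (4+5)/2 = 4.5.
The 2 values of 479 occupy positions 6–7 → average rank (6+7)/2 = 6.5.
H has value 251 MPa → rank 1.5.

1.5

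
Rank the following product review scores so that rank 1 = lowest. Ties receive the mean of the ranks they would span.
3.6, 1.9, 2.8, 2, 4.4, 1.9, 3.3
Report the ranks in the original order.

6, 1.5, 4, 3, 7, 1.5, 5

Sorted (ascending): 1.9, 1.9, 2, 2.8, 3.3, 3.6, 4.4
The 2 values of 1.9 occupy positions 1–2 → average rank (1+2)/2 = 1.5.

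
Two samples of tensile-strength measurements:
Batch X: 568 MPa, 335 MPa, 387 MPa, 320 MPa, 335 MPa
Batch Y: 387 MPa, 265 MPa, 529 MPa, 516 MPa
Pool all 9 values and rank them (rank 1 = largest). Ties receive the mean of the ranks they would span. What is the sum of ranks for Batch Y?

18.5

Sorted (descending): 568, 529, 516, 387, 387, 335, 335, 320, 265
The 2 values of 387 occupy positions 4–5 → average rank (4+5)/2 = 4.5.
The 2 values of 335 occupy positions 6–7 → average rank (6+7)/2 = 6.5.
Batch Y values → pooled ranks: 387→4.5, 265→9, 529→2, 516→3
Rank sum = 4.5 + 9 + 2 + 3 = 18.5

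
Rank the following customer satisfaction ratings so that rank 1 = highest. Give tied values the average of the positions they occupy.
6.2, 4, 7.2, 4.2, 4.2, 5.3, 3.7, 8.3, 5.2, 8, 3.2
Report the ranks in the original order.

Sorted (descending): 8.3, 8, 7.2, 6.2, 5.3, 5.2, 4.2, 4.2, 4, 3.7, 3.2
The 2 values of 4.2 occupy positions 7–8 → average rank (7+8)/2 = 7.5.

4, 9, 3, 7.5, 7.5, 5, 10, 1, 6, 2, 11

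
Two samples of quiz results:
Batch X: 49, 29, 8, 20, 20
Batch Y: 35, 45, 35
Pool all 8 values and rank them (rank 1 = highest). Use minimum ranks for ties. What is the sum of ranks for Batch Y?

Sorted (descending): 49, 45, 35, 35, 29, 20, 20, 8
The 2 values of 35 occupy positions 3–4 → each gets rank 3.
The 2 values of 20 occupy positions 6–7 → each gets rank 6.
Batch Y values → pooled ranks: 35→3, 45→2, 35→3
Rank sum = 3 + 2 + 3 = 8

8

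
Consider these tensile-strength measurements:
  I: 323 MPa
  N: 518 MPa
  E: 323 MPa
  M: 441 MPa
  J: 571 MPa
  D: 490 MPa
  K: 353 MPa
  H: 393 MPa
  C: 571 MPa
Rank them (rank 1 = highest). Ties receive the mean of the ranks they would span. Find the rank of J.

Sorted (descending): 571, 571, 518, 490, 441, 393, 353, 323, 323
The 2 values of 571 occupy positions 1–2 → average rank (1+2)/2 = 1.5.
The 2 values of 323 occupy positions 8–9 → average rank (8+9)/2 = 8.5.
J has value 571 MPa → rank 1.5.

1.5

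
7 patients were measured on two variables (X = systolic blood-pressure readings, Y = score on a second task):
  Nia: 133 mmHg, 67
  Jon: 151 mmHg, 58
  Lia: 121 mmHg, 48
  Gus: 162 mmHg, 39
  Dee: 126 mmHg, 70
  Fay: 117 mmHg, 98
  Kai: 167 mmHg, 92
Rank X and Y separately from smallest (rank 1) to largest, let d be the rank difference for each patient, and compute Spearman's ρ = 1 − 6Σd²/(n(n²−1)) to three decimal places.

-0.250

Ranks of variable 1: 4, 5, 2, 6, 3, 1, 7
Ranks of variable 2: 4, 3, 2, 1, 5, 7, 6
d = r₁ − r₂: 0, 2, 0, 5, -2, -6, 1
d²: 0, 4, 0, 25, 4, 36, 1; Σd² = 70
ρ = 1 − 6·70/(7·48) = 1 − 420/336 = -0.250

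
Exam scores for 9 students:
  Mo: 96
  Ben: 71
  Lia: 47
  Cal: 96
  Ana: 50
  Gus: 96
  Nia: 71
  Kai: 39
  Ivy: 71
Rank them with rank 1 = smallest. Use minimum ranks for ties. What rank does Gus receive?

7

Sorted (ascending): 39, 47, 50, 71, 71, 71, 96, 96, 96
The 3 values of 71 occupy positions 4–6 → each gets rank 4.
The 3 values of 96 occupy positions 7–9 → each gets rank 7.
Gus has value 96 → rank 7.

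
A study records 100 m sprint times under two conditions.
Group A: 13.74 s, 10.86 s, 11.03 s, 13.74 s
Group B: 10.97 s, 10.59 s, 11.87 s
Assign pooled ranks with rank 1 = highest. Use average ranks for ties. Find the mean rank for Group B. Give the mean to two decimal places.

5.00

Sorted (descending): 13.74, 13.74, 11.87, 11.03, 10.97, 10.86, 10.59
The 2 values of 13.74 occupy positions 1–2 → average rank (1+2)/2 = 1.5.
Group B values → pooled ranks: 10.97→5, 10.59→7, 11.87→3
Mean rank = (5 + 7 + 3) / 3 = 5.00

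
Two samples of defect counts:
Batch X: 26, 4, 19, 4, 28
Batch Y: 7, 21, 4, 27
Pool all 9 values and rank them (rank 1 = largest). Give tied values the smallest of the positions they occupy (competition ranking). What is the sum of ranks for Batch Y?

19

Sorted (descending): 28, 27, 26, 21, 19, 7, 4, 4, 4
The 3 values of 4 occupy positions 7–9 → each gets rank 7.
Batch Y values → pooled ranks: 7→6, 21→4, 4→7, 27→2
Rank sum = 6 + 4 + 7 + 2 = 19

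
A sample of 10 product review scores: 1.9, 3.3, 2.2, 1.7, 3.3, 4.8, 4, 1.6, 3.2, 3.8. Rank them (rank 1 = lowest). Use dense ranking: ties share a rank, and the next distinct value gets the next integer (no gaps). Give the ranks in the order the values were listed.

Sorted (ascending): 1.6, 1.7, 1.9, 2.2, 3.2, 3.3, 3.3, 3.8, 4, 4.8
The 2 values of 3.3 share dense rank 6.
Remaining distinct values take the next consecutive integers.

3, 6, 4, 2, 6, 9, 8, 1, 5, 7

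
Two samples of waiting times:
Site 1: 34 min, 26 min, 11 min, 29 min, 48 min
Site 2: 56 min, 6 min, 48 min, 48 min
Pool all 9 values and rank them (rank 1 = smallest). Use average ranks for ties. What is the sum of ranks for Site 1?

21

Sorted (ascending): 6, 11, 26, 29, 34, 48, 48, 48, 56
The 3 values of 48 occupy positions 6–8 → average rank 7.
Site 1 values → pooled ranks: 34→5, 26→3, 11→2, 29→4, 48→7
Rank sum = 5 + 3 + 2 + 4 + 7 = 21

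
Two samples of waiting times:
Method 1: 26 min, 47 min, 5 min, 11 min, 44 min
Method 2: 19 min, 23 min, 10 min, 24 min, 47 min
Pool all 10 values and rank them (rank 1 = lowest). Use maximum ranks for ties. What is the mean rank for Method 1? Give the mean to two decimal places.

Sorted (ascending): 5, 10, 11, 19, 23, 24, 26, 44, 47, 47
The 2 values of 47 occupy positions 9–10 → each gets rank 10.
Method 1 values → pooled ranks: 26→7, 47→10, 5→1, 11→3, 44→8
Mean rank = (7 + 10 + 1 + 3 + 8) / 5 = 5.80

5.80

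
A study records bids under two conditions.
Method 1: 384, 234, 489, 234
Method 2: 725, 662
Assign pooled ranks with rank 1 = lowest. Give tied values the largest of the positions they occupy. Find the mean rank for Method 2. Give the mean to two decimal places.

Sorted (ascending): 234, 234, 384, 489, 662, 725
The 2 values of 234 occupy positions 1–2 → each gets rank 2.
Method 2 values → pooled ranks: 725→6, 662→5
Mean rank = (6 + 5) / 2 = 5.50

5.50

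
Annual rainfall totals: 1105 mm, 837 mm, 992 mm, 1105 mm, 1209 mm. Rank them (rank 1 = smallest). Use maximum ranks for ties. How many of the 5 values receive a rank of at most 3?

Sorted (ascending): 837, 992, 1105, 1105, 1209
The 2 values of 1105 occupy positions 3–4 → each gets rank 4.
Ranks ≤ 3: {1, 2} → 2 values.

2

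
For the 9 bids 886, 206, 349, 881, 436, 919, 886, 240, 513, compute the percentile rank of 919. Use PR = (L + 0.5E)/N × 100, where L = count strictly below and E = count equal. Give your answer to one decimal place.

N = 9.
Strictly below 919: 8. Equal to 919: 1.
PR = (8 + 0.5·1)/9 × 100 = 94.4

94.4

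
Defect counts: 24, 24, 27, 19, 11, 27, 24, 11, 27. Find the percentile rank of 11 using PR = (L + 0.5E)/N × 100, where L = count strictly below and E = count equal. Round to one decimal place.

N = 9.
Strictly below 11: 0. Equal to 11: 2.
PR = (0 + 0.5·2)/9 × 100 = 11.1

11.1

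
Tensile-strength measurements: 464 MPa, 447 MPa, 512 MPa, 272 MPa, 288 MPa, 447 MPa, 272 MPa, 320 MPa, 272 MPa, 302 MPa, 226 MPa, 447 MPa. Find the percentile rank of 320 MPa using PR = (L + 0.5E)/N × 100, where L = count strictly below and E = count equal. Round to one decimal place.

54.2

N = 12.
Strictly below 320: 6. Equal to 320: 1.
PR = (6 + 0.5·1)/12 × 100 = 54.2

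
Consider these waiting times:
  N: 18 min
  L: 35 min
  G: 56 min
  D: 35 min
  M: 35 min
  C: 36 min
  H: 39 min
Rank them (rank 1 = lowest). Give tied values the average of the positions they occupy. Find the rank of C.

5

Sorted (ascending): 18, 35, 35, 35, 36, 39, 56
The 3 values of 35 occupy positions 2–4 → average rank 3.
C has value 36 min → rank 5.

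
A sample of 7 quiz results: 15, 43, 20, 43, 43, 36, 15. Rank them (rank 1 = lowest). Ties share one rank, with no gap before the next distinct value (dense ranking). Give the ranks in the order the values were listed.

Sorted (ascending): 15, 15, 20, 36, 43, 43, 43
The 2 values of 15 share dense rank 1.
The 3 values of 43 share dense rank 4.
Remaining distinct values take the next consecutive integers.

1, 4, 2, 4, 4, 3, 1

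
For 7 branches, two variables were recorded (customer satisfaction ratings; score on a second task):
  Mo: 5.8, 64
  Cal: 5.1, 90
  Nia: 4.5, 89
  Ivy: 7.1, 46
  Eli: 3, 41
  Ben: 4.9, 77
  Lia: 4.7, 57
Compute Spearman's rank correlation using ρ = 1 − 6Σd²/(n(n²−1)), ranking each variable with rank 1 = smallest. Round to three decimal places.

0.107

Ranks of variable 1: 6, 5, 2, 7, 1, 4, 3
Ranks of variable 2: 4, 7, 6, 2, 1, 5, 3
d = r₁ − r₂: 2, -2, -4, 5, 0, -1, 0
d²: 4, 4, 16, 25, 0, 1, 0; Σd² = 50
ρ = 1 − 6·50/(7·48) = 1 − 300/336 = 0.107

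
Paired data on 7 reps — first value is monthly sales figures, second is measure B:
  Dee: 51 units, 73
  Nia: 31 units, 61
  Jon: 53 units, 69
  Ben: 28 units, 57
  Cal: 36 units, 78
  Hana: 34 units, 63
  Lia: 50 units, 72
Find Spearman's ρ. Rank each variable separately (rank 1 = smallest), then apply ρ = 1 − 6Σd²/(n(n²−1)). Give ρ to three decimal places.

Ranks of variable 1: 6, 2, 7, 1, 4, 3, 5
Ranks of variable 2: 6, 2, 4, 1, 7, 3, 5
d = r₁ − r₂: 0, 0, 3, 0, -3, 0, 0
d²: 0, 0, 9, 0, 9, 0, 0; Σd² = 18
ρ = 1 − 6·18/(7·48) = 1 − 108/336 = 0.679

0.679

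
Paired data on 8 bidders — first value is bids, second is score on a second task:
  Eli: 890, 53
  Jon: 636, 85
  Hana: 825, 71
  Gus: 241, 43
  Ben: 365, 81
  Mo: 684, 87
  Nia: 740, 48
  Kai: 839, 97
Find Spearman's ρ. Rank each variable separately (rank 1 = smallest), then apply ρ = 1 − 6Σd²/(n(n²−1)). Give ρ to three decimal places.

Ranks of variable 1: 8, 3, 6, 1, 2, 4, 5, 7
Ranks of variable 2: 3, 6, 4, 1, 5, 7, 2, 8
d = r₁ − r₂: 5, -3, 2, 0, -3, -3, 3, -1
d²: 25, 9, 4, 0, 9, 9, 9, 1; Σd² = 66
ρ = 1 − 6·66/(8·63) = 1 − 396/504 = 0.214

0.214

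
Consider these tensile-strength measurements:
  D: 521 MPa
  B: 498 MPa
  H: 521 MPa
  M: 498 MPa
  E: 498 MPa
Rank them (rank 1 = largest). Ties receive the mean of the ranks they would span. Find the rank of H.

Sorted (descending): 521, 521, 498, 498, 498
The 2 values of 521 occupy positions 1–2 → average rank (1+2)/2 = 1.5.
The 3 values of 498 occupy positions 3–5 → average rank 4.
H has value 521 MPa → rank 1.5.

1.5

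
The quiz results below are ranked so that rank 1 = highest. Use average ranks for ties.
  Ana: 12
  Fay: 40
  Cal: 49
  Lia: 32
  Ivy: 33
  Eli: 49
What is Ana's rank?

6

Sorted (descending): 49, 49, 40, 33, 32, 12
The 2 values of 49 occupy positions 1–2 → average rank (1+2)/2 = 1.5.
Ana has value 12 → rank 6.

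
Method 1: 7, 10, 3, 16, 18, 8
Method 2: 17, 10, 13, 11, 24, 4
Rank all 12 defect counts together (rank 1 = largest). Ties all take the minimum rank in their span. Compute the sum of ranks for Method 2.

Sorted (descending): 24, 18, 17, 16, 13, 11, 10, 10, 8, 7, 4, 3
The 2 values of 10 occupy positions 7–8 → each gets rank 7.
Method 2 values → pooled ranks: 17→3, 10→7, 13→5, 11→6, 24→1, 4→11
Rank sum = 3 + 7 + 5 + 6 + 1 + 11 = 33

33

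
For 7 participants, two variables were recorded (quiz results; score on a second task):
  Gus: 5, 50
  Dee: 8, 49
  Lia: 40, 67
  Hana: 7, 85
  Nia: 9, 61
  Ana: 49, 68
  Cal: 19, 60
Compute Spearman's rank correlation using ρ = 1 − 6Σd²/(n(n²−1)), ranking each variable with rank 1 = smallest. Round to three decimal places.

Ranks of variable 1: 1, 3, 6, 2, 4, 7, 5
Ranks of variable 2: 2, 1, 5, 7, 4, 6, 3
d = r₁ − r₂: -1, 2, 1, -5, 0, 1, 2
d²: 1, 4, 1, 25, 0, 1, 4; Σd² = 36
ρ = 1 − 6·36/(7·48) = 1 − 216/336 = 0.357

0.357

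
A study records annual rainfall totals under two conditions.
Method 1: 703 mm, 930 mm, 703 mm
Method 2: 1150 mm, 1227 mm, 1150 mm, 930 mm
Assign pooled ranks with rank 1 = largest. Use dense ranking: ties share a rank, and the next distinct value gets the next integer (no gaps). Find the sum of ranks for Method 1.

Sorted (descending): 1227, 1150, 1150, 930, 930, 703, 703
The 2 values of 1150 share dense rank 2.
The 2 values of 930 share dense rank 3.
The 2 values of 703 share dense rank 4.
Remaining distinct values take the next consecutive integers.
Method 1 values → pooled ranks: 703→4, 930→3, 703→4
Rank sum = 4 + 3 + 4 = 11

11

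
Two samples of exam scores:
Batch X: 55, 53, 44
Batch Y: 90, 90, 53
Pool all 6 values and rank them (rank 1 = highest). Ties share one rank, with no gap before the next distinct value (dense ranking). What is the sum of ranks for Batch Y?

Sorted (descending): 90, 90, 55, 53, 53, 44
The 2 values of 90 share dense rank 1.
The 2 values of 53 share dense rank 3.
Remaining distinct values take the next consecutive integers.
Batch Y values → pooled ranks: 90→1, 90→1, 53→3
Rank sum = 1 + 1 + 3 = 5

5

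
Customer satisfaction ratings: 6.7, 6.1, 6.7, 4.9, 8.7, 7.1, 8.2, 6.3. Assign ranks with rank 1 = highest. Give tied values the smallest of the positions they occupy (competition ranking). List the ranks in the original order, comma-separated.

Sorted (descending): 8.7, 8.2, 7.1, 6.7, 6.7, 6.3, 6.1, 4.9
The 2 values of 6.7 occupy positions 4–5 → each gets rank 4.

4, 7, 4, 8, 1, 3, 2, 6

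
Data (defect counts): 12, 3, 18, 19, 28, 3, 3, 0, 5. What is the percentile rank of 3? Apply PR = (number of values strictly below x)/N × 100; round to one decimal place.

N = 9.
Strictly below 3: 1. Equal to 3: 3.
PR = 1/9 × 100 = 11.1

11.1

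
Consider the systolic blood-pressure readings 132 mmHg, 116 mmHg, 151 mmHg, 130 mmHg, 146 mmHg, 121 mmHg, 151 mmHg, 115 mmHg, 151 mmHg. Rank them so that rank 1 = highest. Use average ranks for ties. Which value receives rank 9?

Sorted (descending): 151, 151, 151, 146, 132, 130, 121, 116, 115
The 3 values of 151 occupy positions 1–3 → average rank 2.
Rank 9 → value 115.

115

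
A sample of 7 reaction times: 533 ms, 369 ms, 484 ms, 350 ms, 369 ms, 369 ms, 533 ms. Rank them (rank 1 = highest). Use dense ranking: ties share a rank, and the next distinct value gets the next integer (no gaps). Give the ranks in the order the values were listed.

Sorted (descending): 533, 533, 484, 369, 369, 369, 350
The 2 values of 533 share dense rank 1.
The 3 values of 369 share dense rank 3.
Remaining distinct values take the next consecutive integers.

1, 3, 2, 4, 3, 3, 1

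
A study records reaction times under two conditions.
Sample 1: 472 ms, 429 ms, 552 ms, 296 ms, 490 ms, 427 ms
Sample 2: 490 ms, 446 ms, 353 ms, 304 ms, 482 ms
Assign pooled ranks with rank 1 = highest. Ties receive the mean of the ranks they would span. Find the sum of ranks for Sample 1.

34.5

Sorted (descending): 552, 490, 490, 482, 472, 446, 429, 427, 353, 304, 296
The 2 values of 490 occupy positions 2–3 → average rank (2+3)/2 = 2.5.
Sample 1 values → pooled ranks: 472→5, 429→7, 552→1, 296→11, 490→2.5, 427→8
Rank sum = 5 + 7 + 1 + 11 + 2.5 + 8 = 34.5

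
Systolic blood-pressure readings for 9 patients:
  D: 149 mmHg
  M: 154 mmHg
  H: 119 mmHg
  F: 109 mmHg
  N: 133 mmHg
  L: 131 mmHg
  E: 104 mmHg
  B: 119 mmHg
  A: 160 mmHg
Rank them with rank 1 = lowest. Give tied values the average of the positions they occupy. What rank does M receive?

8

Sorted (ascending): 104, 109, 119, 119, 131, 133, 149, 154, 160
The 2 values of 119 occupy positions 3–4 → average rank (3+4)/2 = 3.5.
M has value 154 mmHg → rank 8.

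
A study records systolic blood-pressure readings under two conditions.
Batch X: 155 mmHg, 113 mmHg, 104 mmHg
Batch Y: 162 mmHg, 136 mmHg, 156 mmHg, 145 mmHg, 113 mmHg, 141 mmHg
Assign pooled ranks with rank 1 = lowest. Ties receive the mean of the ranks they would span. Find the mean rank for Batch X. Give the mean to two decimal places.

Sorted (ascending): 104, 113, 113, 136, 141, 145, 155, 156, 162
The 2 values of 113 occupy positions 2–3 → average rank (2+3)/2 = 2.5.
Batch X values → pooled ranks: 155→7, 113→2.5, 104→1
Mean rank = (7 + 2.5 + 1) / 3 = 3.50

3.50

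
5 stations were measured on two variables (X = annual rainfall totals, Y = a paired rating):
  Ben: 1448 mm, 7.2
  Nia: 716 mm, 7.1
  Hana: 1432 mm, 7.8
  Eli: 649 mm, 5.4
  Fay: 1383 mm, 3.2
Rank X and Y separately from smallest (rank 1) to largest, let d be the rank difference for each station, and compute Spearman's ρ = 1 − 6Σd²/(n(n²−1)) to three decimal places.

Ranks of variable 1: 5, 2, 4, 1, 3
Ranks of variable 2: 4, 3, 5, 2, 1
d = r₁ − r₂: 1, -1, -1, -1, 2
d²: 1, 1, 1, 1, 4; Σd² = 8
ρ = 1 − 6·8/(5·24) = 1 − 48/120 = 0.600

0.600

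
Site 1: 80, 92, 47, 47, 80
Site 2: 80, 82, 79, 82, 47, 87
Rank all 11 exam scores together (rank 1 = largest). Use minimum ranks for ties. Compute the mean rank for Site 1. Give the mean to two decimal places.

Sorted (descending): 92, 87, 82, 82, 80, 80, 80, 79, 47, 47, 47
The 2 values of 82 occupy positions 3–4 → each gets rank 3.
The 3 values of 80 occupy positions 5–7 → each gets rank 5.
The 3 values of 47 occupy positions 9–11 → each gets rank 9.
Site 1 values → pooled ranks: 80→5, 92→1, 47→9, 47→9, 80→5
Mean rank = (5 + 1 + 9 + 9 + 5) / 5 = 5.80

5.80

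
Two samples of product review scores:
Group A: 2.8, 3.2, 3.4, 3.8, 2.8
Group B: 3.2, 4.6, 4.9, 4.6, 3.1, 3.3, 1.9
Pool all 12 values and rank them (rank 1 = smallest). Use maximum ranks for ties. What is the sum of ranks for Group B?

52

Sorted (ascending): 1.9, 2.8, 2.8, 3.1, 3.2, 3.2, 3.3, 3.4, 3.8, 4.6, 4.6, 4.9
The 2 values of 2.8 occupy positions 2–3 → each gets rank 3.
The 2 values of 3.2 occupy positions 5–6 → each gets rank 6.
The 2 values of 4.6 occupy positions 10–11 → each gets rank 11.
Group B values → pooled ranks: 3.2→6, 4.6→11, 4.9→12, 4.6→11, 3.1→4, 3.3→7, 1.9→1
Rank sum = 6 + 11 + 12 + 11 + 4 + 7 + 1 = 52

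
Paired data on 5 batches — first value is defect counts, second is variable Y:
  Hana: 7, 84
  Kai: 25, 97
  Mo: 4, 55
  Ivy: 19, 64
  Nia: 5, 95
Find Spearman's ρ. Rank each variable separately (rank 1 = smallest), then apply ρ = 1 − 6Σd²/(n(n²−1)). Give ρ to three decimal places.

0.600

Ranks of variable 1: 3, 5, 1, 4, 2
Ranks of variable 2: 3, 5, 1, 2, 4
d = r₁ − r₂: 0, 0, 0, 2, -2
d²: 0, 0, 0, 4, 4; Σd² = 8
ρ = 1 − 6·8/(5·24) = 1 − 48/120 = 0.600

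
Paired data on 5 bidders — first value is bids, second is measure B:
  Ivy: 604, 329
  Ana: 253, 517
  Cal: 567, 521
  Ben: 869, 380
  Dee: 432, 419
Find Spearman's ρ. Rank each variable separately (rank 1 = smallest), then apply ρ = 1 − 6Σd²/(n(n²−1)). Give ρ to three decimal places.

-0.600

Ranks of variable 1: 4, 1, 3, 5, 2
Ranks of variable 2: 1, 4, 5, 2, 3
d = r₁ − r₂: 3, -3, -2, 3, -1
d²: 9, 9, 4, 9, 1; Σd² = 32
ρ = 1 − 6·32/(5·24) = 1 − 192/120 = -0.600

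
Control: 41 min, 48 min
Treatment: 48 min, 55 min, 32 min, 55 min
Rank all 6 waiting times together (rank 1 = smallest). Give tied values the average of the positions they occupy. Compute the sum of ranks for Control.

Sorted (ascending): 32, 41, 48, 48, 55, 55
The 2 values of 48 occupy positions 3–4 → average rank (3+4)/2 = 3.5.
The 2 values of 55 occupy positions 5–6 → average rank (5+6)/2 = 5.5.
Control values → pooled ranks: 41→2, 48→3.5
Rank sum = 2 + 3.5 = 5.5

5.5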